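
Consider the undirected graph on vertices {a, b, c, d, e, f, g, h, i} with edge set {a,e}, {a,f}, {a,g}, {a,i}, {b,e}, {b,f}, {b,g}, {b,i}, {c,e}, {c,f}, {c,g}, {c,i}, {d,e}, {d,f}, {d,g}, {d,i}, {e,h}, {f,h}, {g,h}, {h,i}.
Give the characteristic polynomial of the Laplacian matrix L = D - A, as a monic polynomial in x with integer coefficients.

x^9 - 40x^8 + 690x^7 - 6720x^6 + 40485x^5 - 154704x^4 + 366560x^3 - 492800x^2 + 288000x

Each diagonal entry of L is the vertex degree and each off-diagonal entry is -1 where an edge is present, 0 otherwise; in the order [a, b, c, d, e, f, g, h, i] the diagonal is [4, 4, 4, 4, 5, 5, 5, 4, 5]. The eigenvalues of L are [0, 4, 4, 4, 4, 5, 5, 5, 9]; the characteristic polynomial is the product of (x - lambda_i), which multiplies out to x^9 - 40x^8 + 690x^7 - 6720x^6 + 40485x^5 - 154704x^4 + 366560x^3 - 492800x^2 + 288000x. Since p(0) = det(-L) = 0, x divides p(x). The largest eigenvalue, 9, is at most the vertex count 9.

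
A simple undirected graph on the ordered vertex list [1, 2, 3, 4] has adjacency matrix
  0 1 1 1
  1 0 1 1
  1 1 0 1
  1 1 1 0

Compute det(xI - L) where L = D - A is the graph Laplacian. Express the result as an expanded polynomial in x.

Each diagonal entry of L is the vertex degree and each off-diagonal entry is -1 where an edge is present, 0 otherwise; in the order [1, 2, 3, 4] the diagonal is [3, 3, 3, 3]. L has integer entries, so p(x) = det(xI - L) has integer coefficients. Expanding the determinant yields x^4 - 12x^3 + 48x^2 - 64x. Since p(0) = det(-L) = 0, x divides p(x). By the matrix-tree theorem the graph has (1/4) * product of the nonzero eigenvalues = 16 spanning trees.

x^4 - 12x^3 + 48x^2 - 64x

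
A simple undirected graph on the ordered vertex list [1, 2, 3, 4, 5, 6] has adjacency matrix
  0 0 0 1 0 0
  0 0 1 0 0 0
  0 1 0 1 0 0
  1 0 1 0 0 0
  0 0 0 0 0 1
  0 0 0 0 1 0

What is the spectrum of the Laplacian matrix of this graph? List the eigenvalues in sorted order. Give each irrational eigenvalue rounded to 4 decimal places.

[0, 0, 0.5858, 2, 2, 3.4142]

Each diagonal entry of L is the vertex degree and each off-diagonal entry is -1 where an edge is present, 0 otherwise; in the order [1, 2, 3, 4, 5, 6] the diagonal is [1, 1, 2, 2, 1, 1]. Diagonalising L (or applying a numerical eigensolver to the 6x6 matrix) gives the spectrum above. The 2 zero eigenvalues correspond to the 2 connected components. There are 2 zeros in the spectrum, matching the 2 components.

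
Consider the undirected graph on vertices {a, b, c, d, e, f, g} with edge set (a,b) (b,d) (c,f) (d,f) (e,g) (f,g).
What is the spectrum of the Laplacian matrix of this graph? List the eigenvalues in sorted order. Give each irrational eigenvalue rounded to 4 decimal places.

Reading degrees in the order [a, b, c, d, e, f, g] gives [1, 2, 1, 2, 1, 3, 2]; set D = diag(1, 2, 1, 2, 1, 3, 2) and form L = D - A. L is symmetric positive semidefinite, so every eigenvalue is real and nonnegative. The eigenvalues sum to 12, which equals trace(L) = 2|E|.

[0, 0.2603, 0.6262, 1.4055, 2.2742, 3.0996, 4.3342]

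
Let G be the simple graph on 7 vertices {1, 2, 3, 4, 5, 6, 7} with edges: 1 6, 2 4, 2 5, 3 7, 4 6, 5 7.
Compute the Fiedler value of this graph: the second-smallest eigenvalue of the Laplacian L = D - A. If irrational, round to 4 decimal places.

With the vertex order [1, 2, 3, 4, 5, 6, 7], the degrees are [1, 2, 1, 2, 2, 2, 2], giving D = diag(1, 2, 1, 2, 2, 2, 2) and L = D - A. The sorted Laplacian eigenvalues are [0, 0.1981, 0.7530, 1.5550, 2.4450, 3.2470, 3.8019]; the algebraic connectivity is the second entry, 0.1981. The eigenvalues sum to 12, which equals trace(L) = 2|E|. There is one zero in the spectrum, matching the 1 component.

0.1981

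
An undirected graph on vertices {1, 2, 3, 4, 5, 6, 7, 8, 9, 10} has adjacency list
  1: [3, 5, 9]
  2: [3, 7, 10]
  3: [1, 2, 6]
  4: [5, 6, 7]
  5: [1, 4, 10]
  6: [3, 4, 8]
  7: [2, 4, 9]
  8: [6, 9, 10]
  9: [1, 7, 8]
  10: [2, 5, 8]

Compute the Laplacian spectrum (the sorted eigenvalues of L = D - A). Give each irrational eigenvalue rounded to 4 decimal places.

[0, 2, 2, 2, 2, 2, 5, 5, 5, 5]

With the vertex order [1, 2, 3, 4, 5, 6, 7, 8, 9, 10], the degrees are [3, 3, 3, 3, 3, 3, 3, 3, 3, 3], giving D = diag(3, 3, 3, 3, 3, 3, 3, 3, 3, 3) and L = D - A. L is symmetric positive semidefinite, so every eigenvalue is real and nonnegative. The single zero eigenvalue shows the graph is connected. The largest eigenvalue, 5, is at most the vertex count 10.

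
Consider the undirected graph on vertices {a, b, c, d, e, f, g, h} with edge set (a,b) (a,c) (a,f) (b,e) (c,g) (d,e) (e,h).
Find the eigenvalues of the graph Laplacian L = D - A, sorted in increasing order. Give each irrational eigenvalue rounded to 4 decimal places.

[0, 0.2137, 0.6177, 1, 1.4977, 2.3537, 3.8408, 4.4763]

Reading degrees in the order [a, b, c, d, e, f, g, h] gives [3, 2, 2, 1, 3, 1, 1, 1]; set D = diag(3, 2, 2, 1, 3, 1, 1, 1) and form L = D - A. L is symmetric positive semidefinite, so every eigenvalue is real and nonnegative. The single zero eigenvalue shows the graph is connected. The eigenvalues sum to 14, which equals trace(L) = 2|E|. There is one zero in the spectrum, matching the 1 component.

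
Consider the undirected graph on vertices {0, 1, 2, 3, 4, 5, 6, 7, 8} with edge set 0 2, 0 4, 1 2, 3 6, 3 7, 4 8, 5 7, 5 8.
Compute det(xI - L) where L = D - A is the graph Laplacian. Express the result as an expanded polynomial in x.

Each diagonal entry of L is the vertex degree and each off-diagonal entry is -1 where an edge is present, 0 otherwise; in the order [0, 1, 2, 3, 4, 5, 6, 7, 8] the diagonal is [2, 1, 2, 2, 2, 2, 1, 2, 2]. Computing det(xI - L) by cofactor expansion (or equivalently via sum-over-permutations) gives x^9 - 16x^8 + 105x^7 - 364x^6 + 715x^5 - 792x^4 + 462x^3 - 120x^2 + 9x. Since p(0) = det(-L) = 0, x divides p(x). There is one zero in the spectrum, matching the 1 component. The largest eigenvalue, 3.8794, is at most the vertex count 9.

x^9 - 16x^8 + 105x^7 - 364x^6 + 715x^5 - 792x^4 + 462x^3 - 120x^2 + 9x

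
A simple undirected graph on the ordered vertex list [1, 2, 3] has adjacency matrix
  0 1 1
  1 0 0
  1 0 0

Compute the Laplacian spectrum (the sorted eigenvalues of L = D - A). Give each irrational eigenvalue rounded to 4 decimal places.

[0, 1, 3]

With the vertex order [1, 2, 3], the degrees are [2, 1, 1], giving D = diag(2, 1, 1) and L = D - A. L is symmetric positive semidefinite, so every eigenvalue is real and nonnegative. The single zero eigenvalue shows the graph is connected. There is one zero in the spectrum, matching the 1 component.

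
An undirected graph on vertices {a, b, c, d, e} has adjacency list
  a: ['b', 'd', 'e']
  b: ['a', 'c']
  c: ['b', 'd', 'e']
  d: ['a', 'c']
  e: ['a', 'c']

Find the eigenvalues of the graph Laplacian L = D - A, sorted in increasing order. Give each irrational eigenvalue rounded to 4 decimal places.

Each diagonal entry of L is the vertex degree and each off-diagonal entry is -1 where an edge is present, 0 otherwise; in the order [a, b, c, d, e] the diagonal is [3, 2, 3, 2, 2]. Since every row of L sums to 0, the all-ones vector is in the kernel and 0 is an eigenvalue. The single zero eigenvalue shows the graph is connected.

[0, 2, 2, 3, 5]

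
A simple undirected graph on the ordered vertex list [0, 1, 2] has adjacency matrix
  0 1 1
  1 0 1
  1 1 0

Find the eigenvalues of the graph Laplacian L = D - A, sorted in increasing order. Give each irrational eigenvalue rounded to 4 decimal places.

Each diagonal entry of L is the vertex degree and each off-diagonal entry is -1 where an edge is present, 0 otherwise; in the order [0, 1, 2] the diagonal is [2, 2, 2]. L is symmetric positive semidefinite, so every eigenvalue is real and nonnegative. The eigenvalues sum to 6, which equals trace(L) = 2|E|. There is one zero in the spectrum, matching the 1 component.

[0, 3, 3]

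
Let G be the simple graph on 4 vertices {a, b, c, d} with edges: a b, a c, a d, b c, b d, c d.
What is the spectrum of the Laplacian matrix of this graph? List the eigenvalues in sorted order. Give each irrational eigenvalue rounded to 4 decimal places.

Reading degrees in the order [a, b, c, d] gives [3, 3, 3, 3]; set D = diag(3, 3, 3, 3) and form L = D - A. L is symmetric positive semidefinite, so every eigenvalue is real and nonnegative. The largest eigenvalue, 4, is at most the vertex count 4. The eigenvalues sum to 12, which equals trace(L) = 2|E|.

[0, 4, 4, 4]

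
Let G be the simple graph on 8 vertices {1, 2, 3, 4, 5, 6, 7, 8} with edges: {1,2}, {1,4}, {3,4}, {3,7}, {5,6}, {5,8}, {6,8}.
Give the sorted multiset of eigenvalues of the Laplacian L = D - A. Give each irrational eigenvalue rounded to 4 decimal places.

Reading degrees in the order [1, 2, 3, 4, 5, 6, 7, 8] gives [2, 1, 2, 2, 2, 2, 1, 2]; set D = diag(2, 1, 2, 2, 2, 2, 1, 2) and form L = D - A. Diagonalising L (or applying a numerical eigensolver to the 8x8 matrix) gives the spectrum above. The 2 zero eigenvalues correspond to the 2 connected components. There are 2 zeros in the spectrum, matching the 2 components.

[0, 0, 0.3820, 1.3820, 2.6180, 3, 3, 3.6180]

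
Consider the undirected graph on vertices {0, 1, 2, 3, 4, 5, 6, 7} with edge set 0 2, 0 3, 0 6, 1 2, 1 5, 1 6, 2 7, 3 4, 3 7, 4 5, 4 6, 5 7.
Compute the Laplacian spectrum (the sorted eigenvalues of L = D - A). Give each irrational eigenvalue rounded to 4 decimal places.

[0, 2, 2, 2, 4, 4, 4, 6]

Reading degrees in the order [0, 1, 2, 3, 4, 5, 6, 7] gives [3, 3, 3, 3, 3, 3, 3, 3]; set D = diag(3, 3, 3, 3, 3, 3, 3, 3) and form L = D - A. Since every row of L sums to 0, the all-ones vector is in the kernel and 0 is an eigenvalue. The eigenvalues sum to 24, which equals trace(L) = 2|E|.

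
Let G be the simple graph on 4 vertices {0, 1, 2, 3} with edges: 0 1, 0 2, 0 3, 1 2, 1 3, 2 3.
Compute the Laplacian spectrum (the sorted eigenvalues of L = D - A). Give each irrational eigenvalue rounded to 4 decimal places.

[0, 4, 4, 4]

Each diagonal entry of L is the vertex degree and each off-diagonal entry is -1 where an edge is present, 0 otherwise; in the order [0, 1, 2, 3] the diagonal is [3, 3, 3, 3]. The multiplicity of 0 as a Laplacian eigenvalue equals the number of connected components. The single zero eigenvalue shows the graph is connected. By the matrix-tree theorem the graph has (1/4) * product of the nonzero eigenvalues = 16 spanning trees. The eigenvalues sum to 12, which equals trace(L) = 2|E|.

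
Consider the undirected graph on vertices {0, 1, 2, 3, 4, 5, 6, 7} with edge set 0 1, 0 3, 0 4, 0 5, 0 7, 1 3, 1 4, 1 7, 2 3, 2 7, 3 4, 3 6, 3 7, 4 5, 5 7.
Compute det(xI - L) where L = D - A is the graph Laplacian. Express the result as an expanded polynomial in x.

x^8 - 30x^7 + 369x^6 - 2392x^5 + 8728x^4 - 17662x^3 + 17999x^2 - 6968x

Each diagonal entry of L is the vertex degree and each off-diagonal entry is -1 where an edge is present, 0 otherwise; in the order [0, 1, 2, 3, 4, 5, 6, 7] the diagonal is [5, 4, 2, 6, 4, 3, 1, 5]. L has integer entries, so p(x) = det(xI - L) has integer coefficients. Expanding the determinant yields x^8 - 30x^7 + 369x^6 - 2392x^5 + 8728x^4 - 17662x^3 + 17999x^2 - 6968x. The constant term is 0 because L is singular (the all-ones vector lies in its kernel). There is one zero in the spectrum, matching the 1 component.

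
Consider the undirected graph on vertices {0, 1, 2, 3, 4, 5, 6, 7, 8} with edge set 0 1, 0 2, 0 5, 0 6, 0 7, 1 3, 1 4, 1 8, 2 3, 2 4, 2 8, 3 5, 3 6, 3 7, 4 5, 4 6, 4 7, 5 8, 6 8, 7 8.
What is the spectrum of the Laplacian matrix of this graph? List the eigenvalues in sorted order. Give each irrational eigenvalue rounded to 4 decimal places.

[0, 4, 4, 4, 4, 5, 5, 5, 9]

With the vertex order [0, 1, 2, 3, 4, 5, 6, 7, 8], the degrees are [5, 4, 4, 5, 5, 4, 4, 4, 5], giving D = diag(5, 4, 4, 5, 5, 4, 4, 4, 5) and L = D - A. Since every row of L sums to 0, the all-ones vector is in the kernel and 0 is an eigenvalue. The single zero eigenvalue shows the graph is connected. By the matrix-tree theorem the graph has (1/9) * product of the nonzero eigenvalues = 32000 spanning trees.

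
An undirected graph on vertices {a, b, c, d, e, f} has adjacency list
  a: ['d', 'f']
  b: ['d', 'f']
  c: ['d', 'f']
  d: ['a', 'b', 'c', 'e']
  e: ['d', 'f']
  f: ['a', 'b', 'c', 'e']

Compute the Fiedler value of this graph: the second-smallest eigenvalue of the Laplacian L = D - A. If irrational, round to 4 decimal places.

Reading degrees in the order [a, b, c, d, e, f] gives [2, 2, 2, 4, 2, 4]; set D = diag(2, 2, 2, 4, 2, 4) and form L = D - A. The smallest Laplacian eigenvalue is always 0. The next one, lambda_2 = 2, measures how hard the graph is to disconnect: larger values mean better connectivity. The eigenvalues sum to 16, which equals trace(L) = 2|E|. There is one zero in the spectrum, matching the 1 component.

2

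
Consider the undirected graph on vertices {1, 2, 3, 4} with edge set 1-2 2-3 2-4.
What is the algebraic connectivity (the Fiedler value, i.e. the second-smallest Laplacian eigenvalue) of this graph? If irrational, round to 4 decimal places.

Reading degrees in the order [1, 2, 3, 4] gives [1, 3, 1, 1]; set D = diag(1, 3, 1, 1) and form L = D - A. The smallest Laplacian eigenvalue is always 0. The next one, lambda_2 = 1, measures how hard the graph is to disconnect: larger values mean better connectivity.

1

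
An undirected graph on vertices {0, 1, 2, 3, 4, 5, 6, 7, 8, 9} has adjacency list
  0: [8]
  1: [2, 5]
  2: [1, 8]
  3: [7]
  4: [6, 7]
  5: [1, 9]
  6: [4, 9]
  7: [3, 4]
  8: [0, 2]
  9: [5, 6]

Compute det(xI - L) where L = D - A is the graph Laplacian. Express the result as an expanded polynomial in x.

With the vertex order [0, 1, 2, 3, 4, 5, 6, 7, 8, 9], the degrees are [1, 2, 2, 1, 2, 2, 2, 2, 2, 2], giving D = diag(1, 2, 2, 1, 2, 2, 2, 2, 2, 2) and L = D - A. L has integer entries, so p(x) = det(xI - L) has integer coefficients. Expanding the determinant yields x^10 - 18x^9 + 136x^8 - 560x^7 + 1365x^6 - 2002x^5 + 1716x^4 - 792x^3 + 165x^2 - 10x. Since p(0) = det(-L) = 0, x divides p(x). The largest eigenvalue, 3.9021, is at most the vertex count 10.

x^10 - 18x^9 + 136x^8 - 560x^7 + 1365x^6 - 2002x^5 + 1716x^4 - 792x^3 + 165x^2 - 10x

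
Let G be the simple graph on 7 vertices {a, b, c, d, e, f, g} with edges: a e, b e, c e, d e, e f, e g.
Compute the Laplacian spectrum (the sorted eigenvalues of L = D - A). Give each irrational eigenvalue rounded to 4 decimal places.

Reading degrees in the order [a, b, c, d, e, f, g] gives [1, 1, 1, 1, 6, 1, 1]; set D = diag(1, 1, 1, 1, 6, 1, 1) and form L = D - A. L is symmetric positive semidefinite, so every eigenvalue is real and nonnegative. The single zero eigenvalue shows the graph is connected. By the matrix-tree theorem the graph has (1/7) * product of the nonzero eigenvalues = 1 spanning tree.

[0, 1, 1, 1, 1, 1, 7]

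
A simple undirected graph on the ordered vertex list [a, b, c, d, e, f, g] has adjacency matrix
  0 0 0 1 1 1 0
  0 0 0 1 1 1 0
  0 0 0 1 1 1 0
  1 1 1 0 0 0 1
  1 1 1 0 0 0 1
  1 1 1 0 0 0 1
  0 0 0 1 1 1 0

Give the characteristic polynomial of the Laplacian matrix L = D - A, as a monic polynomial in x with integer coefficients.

With the vertex order [a, b, c, d, e, f, g], the degrees are [3, 3, 3, 4, 4, 4, 3], giving D = diag(3, 3, 3, 4, 4, 4, 3) and L = D - A. Computing det(xI - L) by cofactor expansion (or equivalently via sum-over-permutations) gives x^7 - 24x^6 + 234x^5 - 1192x^4 + 3357x^3 - 4968x^2 + 3024x. The constant term is 0 because L is singular (the all-ones vector lies in its kernel). The largest eigenvalue, 7, is at most the vertex count 7.

x^7 - 24x^6 + 234x^5 - 1192x^4 + 3357x^3 - 4968x^2 + 3024x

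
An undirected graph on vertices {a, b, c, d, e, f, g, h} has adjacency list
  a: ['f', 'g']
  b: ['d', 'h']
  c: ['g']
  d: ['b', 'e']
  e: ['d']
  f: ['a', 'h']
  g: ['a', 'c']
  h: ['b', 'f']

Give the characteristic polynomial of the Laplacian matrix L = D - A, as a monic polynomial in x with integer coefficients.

Each diagonal entry of L is the vertex degree and each off-diagonal entry is -1 where an edge is present, 0 otherwise; in the order [a, b, c, d, e, f, g, h] the diagonal is [2, 2, 1, 2, 1, 2, 2, 2]. Computing det(xI - L) by cofactor expansion (or equivalently via sum-over-permutations) gives x^8 - 14x^7 + 78x^6 - 220x^5 + 330x^4 - 252x^3 + 84x^2 - 8x. The constant term is 0 because L is singular (the all-ones vector lies in its kernel). By the matrix-tree theorem the graph has (1/8) * product of the nonzero eigenvalues = 1 spanning tree. The eigenvalues sum to 14, which equals trace(L) = 2|E|.

x^8 - 14x^7 + 78x^6 - 220x^5 + 330x^4 - 252x^3 + 84x^2 - 8x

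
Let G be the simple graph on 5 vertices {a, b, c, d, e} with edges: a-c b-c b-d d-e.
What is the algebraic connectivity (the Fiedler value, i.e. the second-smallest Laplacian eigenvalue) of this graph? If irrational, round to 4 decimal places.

0.3820

Each diagonal entry of L is the vertex degree and each off-diagonal entry is -1 where an edge is present, 0 otherwise; in the order [a, b, c, d, e] the diagonal is [1, 2, 2, 2, 1]. Computing the eigenvalues of L and sorting gives [0, 0.3820, 1.3820, 2.6180, 3.6180]. The Fiedler value lambda_2 = 0.3820 is strictly positive, so the graph is connected. The eigenvalues sum to 8, which equals trace(L) = 2|E|. The largest eigenvalue, 3.6180, is at most the vertex count 5.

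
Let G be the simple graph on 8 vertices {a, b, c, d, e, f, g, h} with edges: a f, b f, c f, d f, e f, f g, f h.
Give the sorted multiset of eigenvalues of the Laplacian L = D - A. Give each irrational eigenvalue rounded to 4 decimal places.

Each diagonal entry of L is the vertex degree and each off-diagonal entry is -1 where an edge is present, 0 otherwise; in the order [a, b, c, d, e, f, g, h] the diagonal is [1, 1, 1, 1, 1, 7, 1, 1]. L is symmetric positive semidefinite, so every eigenvalue is real and nonnegative. The largest eigenvalue, 8, is at most the vertex count 8.

[0, 1, 1, 1, 1, 1, 1, 8]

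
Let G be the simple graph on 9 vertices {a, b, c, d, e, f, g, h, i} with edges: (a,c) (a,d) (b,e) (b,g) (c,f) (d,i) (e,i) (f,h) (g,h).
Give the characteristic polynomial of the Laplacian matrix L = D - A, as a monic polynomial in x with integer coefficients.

x^9 - 18x^8 + 135x^7 - 546x^6 + 1287x^5 - 1782x^4 + 1386x^3 - 540x^2 + 81x

Reading degrees in the order [a, b, c, d, e, f, g, h, i] gives [2, 2, 2, 2, 2, 2, 2, 2, 2]; set D = diag(2, 2, 2, 2, 2, 2, 2, 2, 2) and form L = D - A. L has integer entries, so p(x) = det(xI - L) has integer coefficients. Expanding the determinant yields x^9 - 18x^8 + 135x^7 - 546x^6 + 1287x^5 - 1782x^4 + 1386x^3 - 540x^2 + 81x. The coefficient of x^8 equals -trace(L) = -18, matching the sum of degrees. The eigenvalues sum to 18, which equals trace(L) = 2|E|.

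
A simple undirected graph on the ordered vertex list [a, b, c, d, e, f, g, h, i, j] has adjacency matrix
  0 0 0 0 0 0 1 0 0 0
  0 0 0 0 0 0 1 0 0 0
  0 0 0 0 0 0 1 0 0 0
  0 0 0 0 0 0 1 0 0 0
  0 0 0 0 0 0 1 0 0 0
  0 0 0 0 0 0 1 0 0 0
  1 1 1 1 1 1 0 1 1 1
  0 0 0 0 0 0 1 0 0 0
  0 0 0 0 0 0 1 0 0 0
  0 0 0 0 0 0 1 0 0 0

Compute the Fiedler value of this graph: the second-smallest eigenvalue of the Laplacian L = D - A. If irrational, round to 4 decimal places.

1

Each diagonal entry of L is the vertex degree and each off-diagonal entry is -1 where an edge is present, 0 otherwise; in the order [a, b, c, d, e, f, g, h, i, j] the diagonal is [1, 1, 1, 1, 1, 1, 9, 1, 1, 1]. The smallest Laplacian eigenvalue is always 0. The next one, lambda_2 = 1, measures how hard the graph is to disconnect: larger values mean better connectivity.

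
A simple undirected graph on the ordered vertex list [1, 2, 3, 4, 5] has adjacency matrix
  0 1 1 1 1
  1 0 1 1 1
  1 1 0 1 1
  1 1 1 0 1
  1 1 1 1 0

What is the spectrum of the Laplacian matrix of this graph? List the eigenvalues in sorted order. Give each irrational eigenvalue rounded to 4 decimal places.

Reading degrees in the order [1, 2, 3, 4, 5] gives [4, 4, 4, 4, 4]; set D = diag(4, 4, 4, 4, 4) and form L = D - A. Since every row of L sums to 0, the all-ones vector is in the kernel and 0 is an eigenvalue. There is one zero in the spectrum, matching the 1 component.

[0, 5, 5, 5, 5]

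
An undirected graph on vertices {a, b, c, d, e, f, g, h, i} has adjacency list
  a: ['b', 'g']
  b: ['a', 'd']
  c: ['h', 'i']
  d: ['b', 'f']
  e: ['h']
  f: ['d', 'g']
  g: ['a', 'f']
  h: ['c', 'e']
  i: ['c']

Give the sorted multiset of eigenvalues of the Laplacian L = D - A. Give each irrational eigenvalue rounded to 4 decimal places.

With the vertex order [a, b, c, d, e, f, g, h, i], the degrees are [2, 2, 2, 2, 1, 2, 2, 2, 1], giving D = diag(2, 2, 2, 2, 1, 2, 2, 2, 1) and L = D - A. Diagonalising L (or applying a numerical eigensolver to the 9x9 matrix) gives the spectrum above. The 2 zero eigenvalues correspond to the 2 connected components.

[0, 0, 0.5858, 1.3820, 1.3820, 2, 3.4142, 3.6180, 3.6180]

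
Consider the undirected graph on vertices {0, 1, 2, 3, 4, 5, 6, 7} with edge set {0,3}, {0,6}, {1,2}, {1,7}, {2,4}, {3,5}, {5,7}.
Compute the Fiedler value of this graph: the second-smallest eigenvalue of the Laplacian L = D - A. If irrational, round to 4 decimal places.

0.1522

Reading degrees in the order [0, 1, 2, 3, 4, 5, 6, 7] gives [2, 2, 2, 2, 1, 2, 1, 2]; set D = diag(2, 2, 2, 2, 1, 2, 1, 2) and form L = D - A. The sorted Laplacian eigenvalues are [0, 0.1522, 0.5858, 1.2346, 2, 2.7654, 3.4142, 3.8478]; the algebraic connectivity is the second entry, 0.1522. By the matrix-tree theorem the graph has (1/8) * product of the nonzero eigenvalues = 1 spanning tree. The eigenvalues sum to 14, which equals trace(L) = 2|E|.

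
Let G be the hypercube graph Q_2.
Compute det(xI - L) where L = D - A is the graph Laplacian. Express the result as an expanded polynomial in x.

The graph has 4 vertices and degree multiset [2, 2, 2, 2]; D is the diagonal matrix of degrees and L = D - A. L has integer entries, so p(x) = det(xI - L) has integer coefficients. Expanding the determinant yields x^4 - 8x^3 + 20x^2 - 16x. The coefficient of x^3 equals -trace(L) = -8, matching the sum of degrees. By the matrix-tree theorem the graph has (1/4) * product of the nonzero eigenvalues = 4 spanning trees.

x^4 - 8x^3 + 20x^2 - 16x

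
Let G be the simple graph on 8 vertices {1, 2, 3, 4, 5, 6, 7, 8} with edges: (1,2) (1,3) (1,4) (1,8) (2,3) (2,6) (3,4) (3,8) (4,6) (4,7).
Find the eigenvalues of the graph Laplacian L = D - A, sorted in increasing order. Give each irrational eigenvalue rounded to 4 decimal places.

[0, 0, 0.8487, 1.4903, 3, 3.7371, 5, 5.9239]

Each diagonal entry of L is the vertex degree and each off-diagonal entry is -1 where an edge is present, 0 otherwise; in the order [1, 2, 3, 4, 5, 6, 7, 8] the diagonal is [4, 3, 4, 4, 0, 2, 1, 2]. L is symmetric positive semidefinite, so every eigenvalue is real and nonnegative. The 2 zero eigenvalues correspond to the 2 connected components.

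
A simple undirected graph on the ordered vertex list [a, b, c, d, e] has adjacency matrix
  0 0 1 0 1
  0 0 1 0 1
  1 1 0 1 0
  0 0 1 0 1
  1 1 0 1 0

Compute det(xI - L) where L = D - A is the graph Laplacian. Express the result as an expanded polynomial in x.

x^5 - 12x^4 + 51x^3 - 92x^2 + 60x

Each diagonal entry of L is the vertex degree and each off-diagonal entry is -1 where an edge is present, 0 otherwise; in the order [a, b, c, d, e] the diagonal is [2, 2, 3, 2, 3]. Computing det(xI - L) by cofactor expansion (or equivalently via sum-over-permutations) gives x^5 - 12x^4 + 51x^3 - 92x^2 + 60x. The coefficient of x^4 equals -trace(L) = -12, matching the sum of degrees. The eigenvalues sum to 12, which equals trace(L) = 2|E|.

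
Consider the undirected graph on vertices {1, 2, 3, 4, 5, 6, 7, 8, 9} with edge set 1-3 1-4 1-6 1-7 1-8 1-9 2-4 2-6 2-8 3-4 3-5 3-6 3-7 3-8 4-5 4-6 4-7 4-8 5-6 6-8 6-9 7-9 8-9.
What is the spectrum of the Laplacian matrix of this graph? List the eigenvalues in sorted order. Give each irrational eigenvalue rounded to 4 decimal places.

[0, 2.6699, 2.7356, 4.4169, 5.2016, 7.1284, 7.4570, 8, 8.3905]

With the vertex order [1, 2, 3, 4, 5, 6, 7, 8, 9], the degrees are [6, 3, 6, 7, 3, 7, 4, 6, 4], giving D = diag(6, 3, 6, 7, 3, 7, 4, 6, 4) and L = D - A. Since every row of L sums to 0, the all-ones vector is in the kernel and 0 is an eigenvalue. The eigenvalues sum to 46, which equals trace(L) = 2|E|. The largest eigenvalue, 8.3905, is at most the vertex count 9.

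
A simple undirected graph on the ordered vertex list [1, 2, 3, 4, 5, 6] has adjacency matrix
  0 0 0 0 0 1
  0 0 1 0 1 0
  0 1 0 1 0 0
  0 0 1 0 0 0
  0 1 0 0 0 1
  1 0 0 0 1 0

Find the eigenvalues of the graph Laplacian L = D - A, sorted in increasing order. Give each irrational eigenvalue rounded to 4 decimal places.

[0, 0.2679, 1, 2, 3, 3.7321]

Each diagonal entry of L is the vertex degree and each off-diagonal entry is -1 where an edge is present, 0 otherwise; in the order [1, 2, 3, 4, 5, 6] the diagonal is [1, 2, 2, 1, 2, 2]. The multiplicity of 0 as a Laplacian eigenvalue equals the number of connected components.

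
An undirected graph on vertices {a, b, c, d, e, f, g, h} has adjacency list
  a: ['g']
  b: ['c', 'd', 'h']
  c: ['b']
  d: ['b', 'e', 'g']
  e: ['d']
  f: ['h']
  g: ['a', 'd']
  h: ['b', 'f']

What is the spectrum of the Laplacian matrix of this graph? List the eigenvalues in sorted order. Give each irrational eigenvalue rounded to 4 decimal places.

[0, 0.2509, 0.5858, 0.7287, 2, 2.3349, 3.4142, 4.6855]

Reading degrees in the order [a, b, c, d, e, f, g, h] gives [1, 3, 1, 3, 1, 1, 2, 2]; set D = diag(1, 3, 1, 3, 1, 1, 2, 2) and form L = D - A. The multiplicity of 0 as a Laplacian eigenvalue equals the number of connected components. The largest eigenvalue, 4.6855, is at most the vertex count 8.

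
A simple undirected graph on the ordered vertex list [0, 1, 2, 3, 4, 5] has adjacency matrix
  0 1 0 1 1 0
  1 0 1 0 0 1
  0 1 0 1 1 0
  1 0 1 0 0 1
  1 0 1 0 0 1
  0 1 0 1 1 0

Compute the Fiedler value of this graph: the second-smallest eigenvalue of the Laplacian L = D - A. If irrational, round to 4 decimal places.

3

Each diagonal entry of L is the vertex degree and each off-diagonal entry is -1 where an edge is present, 0 otherwise; in the order [0, 1, 2, 3, 4, 5] the diagonal is [3, 3, 3, 3, 3, 3]. The smallest Laplacian eigenvalue is always 0. The next one, lambda_2 = 3, measures how hard the graph is to disconnect: larger values mean better connectivity. By the matrix-tree theorem the graph has (1/6) * product of the nonzero eigenvalues = 81 spanning trees. The largest eigenvalue, 6, is at most the vertex count 6.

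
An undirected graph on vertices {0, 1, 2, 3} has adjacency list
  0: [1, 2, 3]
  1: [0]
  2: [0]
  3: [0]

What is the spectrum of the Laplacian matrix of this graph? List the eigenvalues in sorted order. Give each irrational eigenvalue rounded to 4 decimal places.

Each diagonal entry of L is the vertex degree and each off-diagonal entry is -1 where an edge is present, 0 otherwise; in the order [0, 1, 2, 3] the diagonal is [3, 1, 1, 1]. Diagonalising L (or applying a numerical eigensolver to the 4x4 matrix) gives the spectrum above. The single zero eigenvalue shows the graph is connected. There is one zero in the spectrum, matching the 1 component.

[0, 1, 1, 4]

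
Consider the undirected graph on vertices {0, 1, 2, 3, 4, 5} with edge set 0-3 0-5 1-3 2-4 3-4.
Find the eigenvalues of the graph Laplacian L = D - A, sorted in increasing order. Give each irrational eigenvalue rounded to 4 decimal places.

With the vertex order [0, 1, 2, 3, 4, 5], the degrees are [2, 1, 1, 3, 2, 1], giving D = diag(2, 1, 1, 3, 2, 1) and L = D - A. The multiplicity of 0 as a Laplacian eigenvalue equals the number of connected components. There is one zero in the spectrum, matching the 1 component.

[0, 0.3820, 0.6972, 2, 2.6180, 4.3028]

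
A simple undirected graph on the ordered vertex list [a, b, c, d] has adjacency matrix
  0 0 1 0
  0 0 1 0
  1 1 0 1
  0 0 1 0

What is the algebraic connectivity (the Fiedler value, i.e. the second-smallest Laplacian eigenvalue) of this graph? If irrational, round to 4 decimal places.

Each diagonal entry of L is the vertex degree and each off-diagonal entry is -1 where an edge is present, 0 otherwise; in the order [a, b, c, d] the diagonal is [1, 1, 3, 1]. Computing the eigenvalues of L and sorting gives [0, 1, 1, 4]. The Fiedler value lambda_2 = 1 is strictly positive, so the graph is connected. By the matrix-tree theorem the graph has (1/4) * product of the nonzero eigenvalues = 1 spanning tree.

1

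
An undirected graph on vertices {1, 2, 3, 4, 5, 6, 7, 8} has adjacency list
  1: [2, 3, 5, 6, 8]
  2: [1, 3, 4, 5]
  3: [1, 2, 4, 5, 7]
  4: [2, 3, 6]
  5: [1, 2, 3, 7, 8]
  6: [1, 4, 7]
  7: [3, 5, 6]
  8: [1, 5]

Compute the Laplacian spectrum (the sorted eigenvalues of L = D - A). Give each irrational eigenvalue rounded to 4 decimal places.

[0, 1.6334, 2.5944, 3, 4.1181, 5.6317, 6.2518, 6.7706]

Reading degrees in the order [1, 2, 3, 4, 5, 6, 7, 8] gives [5, 4, 5, 3, 5, 3, 3, 2]; set D = diag(5, 4, 5, 3, 5, 3, 3, 2) and form L = D - A. Since every row of L sums to 0, the all-ones vector is in the kernel and 0 is an eigenvalue. The single zero eigenvalue shows the graph is connected. By the matrix-tree theorem the graph has (1/8) * product of the nonzero eigenvalues = 1560 spanning trees. The eigenvalues sum to 30, which equals trace(L) = 2|E|.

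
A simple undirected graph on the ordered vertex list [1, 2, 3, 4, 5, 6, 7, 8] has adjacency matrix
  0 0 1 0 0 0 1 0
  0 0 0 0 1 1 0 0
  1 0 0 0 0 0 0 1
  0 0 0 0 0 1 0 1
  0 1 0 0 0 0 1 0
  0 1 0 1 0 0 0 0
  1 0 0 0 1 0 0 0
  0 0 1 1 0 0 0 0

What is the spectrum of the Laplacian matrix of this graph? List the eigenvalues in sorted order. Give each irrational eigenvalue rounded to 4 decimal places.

[0, 0.5858, 0.5858, 2, 2, 3.4142, 3.4142, 4]

Each diagonal entry of L is the vertex degree and each off-diagonal entry is -1 where an edge is present, 0 otherwise; in the order [1, 2, 3, 4, 5, 6, 7, 8] the diagonal is [2, 2, 2, 2, 2, 2, 2, 2]. Since every row of L sums to 0, the all-ones vector is in the kernel and 0 is an eigenvalue. The eigenvalues sum to 16, which equals trace(L) = 2|E|.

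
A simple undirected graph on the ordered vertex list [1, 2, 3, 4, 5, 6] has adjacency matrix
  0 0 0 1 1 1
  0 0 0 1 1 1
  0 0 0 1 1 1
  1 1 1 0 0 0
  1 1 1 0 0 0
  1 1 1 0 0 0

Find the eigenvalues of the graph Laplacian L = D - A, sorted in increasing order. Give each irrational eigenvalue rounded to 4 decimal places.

[0, 3, 3, 3, 3, 6]

With the vertex order [1, 2, 3, 4, 5, 6], the degrees are [3, 3, 3, 3, 3, 3], giving D = diag(3, 3, 3, 3, 3, 3) and L = D - A. The multiplicity of 0 as a Laplacian eigenvalue equals the number of connected components. The eigenvalues sum to 18, which equals trace(L) = 2|E|.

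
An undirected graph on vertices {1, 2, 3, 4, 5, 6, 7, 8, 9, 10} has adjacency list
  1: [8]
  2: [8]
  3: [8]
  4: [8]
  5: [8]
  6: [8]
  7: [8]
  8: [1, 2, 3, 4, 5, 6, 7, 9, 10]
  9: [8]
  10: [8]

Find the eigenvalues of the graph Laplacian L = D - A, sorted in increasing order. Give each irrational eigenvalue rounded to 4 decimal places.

[0, 1, 1, 1, 1, 1, 1, 1, 1, 10]

With the vertex order [1, 2, 3, 4, 5, 6, 7, 8, 9, 10], the degrees are [1, 1, 1, 1, 1, 1, 1, 9, 1, 1], giving D = diag(1, 1, 1, 1, 1, 1, 1, 9, 1, 1) and L = D - A. L is symmetric positive semidefinite, so every eigenvalue is real and nonnegative. The largest eigenvalue, 10, is at most the vertex count 10.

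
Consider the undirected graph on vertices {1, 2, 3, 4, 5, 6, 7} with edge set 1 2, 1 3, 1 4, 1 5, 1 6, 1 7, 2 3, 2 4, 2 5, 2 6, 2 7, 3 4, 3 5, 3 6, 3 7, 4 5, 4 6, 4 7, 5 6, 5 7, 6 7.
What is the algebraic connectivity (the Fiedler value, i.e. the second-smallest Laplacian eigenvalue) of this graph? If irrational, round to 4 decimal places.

7

Reading degrees in the order [1, 2, 3, 4, 5, 6, 7] gives [6, 6, 6, 6, 6, 6, 6]; set D = diag(6, 6, 6, 6, 6, 6, 6) and form L = D - A. The sorted Laplacian eigenvalues are [0, 7, 7, 7, 7, 7, 7]; the algebraic connectivity is the second entry, 7. By the matrix-tree theorem the graph has (1/7) * product of the nonzero eigenvalues = 16807 spanning trees.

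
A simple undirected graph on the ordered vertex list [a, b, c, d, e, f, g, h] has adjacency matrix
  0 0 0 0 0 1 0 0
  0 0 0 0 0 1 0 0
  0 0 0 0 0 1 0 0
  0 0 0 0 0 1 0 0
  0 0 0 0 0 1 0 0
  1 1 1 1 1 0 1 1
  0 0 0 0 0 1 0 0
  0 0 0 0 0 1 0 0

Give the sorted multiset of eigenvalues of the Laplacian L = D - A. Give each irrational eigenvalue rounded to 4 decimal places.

[0, 1, 1, 1, 1, 1, 1, 8]

With the vertex order [a, b, c, d, e, f, g, h], the degrees are [1, 1, 1, 1, 1, 7, 1, 1], giving D = diag(1, 1, 1, 1, 1, 7, 1, 1) and L = D - A. The multiplicity of 0 as a Laplacian eigenvalue equals the number of connected components. The largest eigenvalue, 8, is at most the vertex count 8.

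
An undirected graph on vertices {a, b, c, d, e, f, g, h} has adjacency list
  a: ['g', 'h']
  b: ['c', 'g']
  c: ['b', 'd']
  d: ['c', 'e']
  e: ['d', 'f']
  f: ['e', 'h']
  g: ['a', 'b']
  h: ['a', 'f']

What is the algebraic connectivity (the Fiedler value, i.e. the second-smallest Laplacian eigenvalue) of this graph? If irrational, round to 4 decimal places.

0.5858

Each diagonal entry of L is the vertex degree and each off-diagonal entry is -1 where an edge is present, 0 otherwise; in the order [a, b, c, d, e, f, g, h] the diagonal is [2, 2, 2, 2, 2, 2, 2, 2]. The smallest Laplacian eigenvalue is always 0. The next one, lambda_2 = 0.5858, measures how hard the graph is to disconnect: larger values mean better connectivity.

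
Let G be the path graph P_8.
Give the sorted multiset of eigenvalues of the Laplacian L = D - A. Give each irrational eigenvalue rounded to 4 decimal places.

The graph has 8 vertices and degree multiset [2, 2, 2, 2, 2, 2, 1, 1]; D is the diagonal matrix of degrees and L = D - A. Since every row of L sums to 0, the all-ones vector is in the kernel and 0 is an eigenvalue. The largest eigenvalue, 3.8478, is at most the vertex count 8.

[0, 0.1522, 0.5858, 1.2346, 2, 2.7654, 3.4142, 3.8478]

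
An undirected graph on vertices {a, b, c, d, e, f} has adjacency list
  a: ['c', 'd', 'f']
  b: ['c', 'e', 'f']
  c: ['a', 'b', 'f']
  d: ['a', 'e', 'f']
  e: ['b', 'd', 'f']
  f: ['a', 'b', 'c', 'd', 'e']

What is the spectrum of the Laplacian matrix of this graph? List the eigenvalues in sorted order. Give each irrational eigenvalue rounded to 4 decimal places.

With the vertex order [a, b, c, d, e, f], the degrees are [3, 3, 3, 3, 3, 5], giving D = diag(3, 3, 3, 3, 3, 5) and L = D - A. L is symmetric positive semidefinite, so every eigenvalue is real and nonnegative. The single zero eigenvalue shows the graph is connected. The eigenvalues sum to 20, which equals trace(L) = 2|E|. By the matrix-tree theorem the graph has (1/6) * product of the nonzero eigenvalues = 121 spanning trees.

[0, 2.3820, 2.3820, 4.6180, 4.6180, 6]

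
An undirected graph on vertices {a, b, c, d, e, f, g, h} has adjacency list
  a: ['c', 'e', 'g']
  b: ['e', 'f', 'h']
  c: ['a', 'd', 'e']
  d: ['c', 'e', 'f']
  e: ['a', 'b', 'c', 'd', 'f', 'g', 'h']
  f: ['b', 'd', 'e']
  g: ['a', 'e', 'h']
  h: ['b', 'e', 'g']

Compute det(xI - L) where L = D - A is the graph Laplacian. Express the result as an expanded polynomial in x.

x^8 - 28x^7 + 322x^6 - 1974x^5 + 6965x^4 - 14126x^3 + 15225x^2 - 6728x

Each diagonal entry of L is the vertex degree and each off-diagonal entry is -1 where an edge is present, 0 otherwise; in the order [a, b, c, d, e, f, g, h] the diagonal is [3, 3, 3, 3, 7, 3, 3, 3]. L has integer entries, so p(x) = det(xI - L) has integer coefficients. Expanding the determinant yields x^8 - 28x^7 + 322x^6 - 1974x^5 + 6965x^4 - 14126x^3 + 15225x^2 - 6728x. The coefficient of x^7 equals -trace(L) = -28, matching the sum of degrees.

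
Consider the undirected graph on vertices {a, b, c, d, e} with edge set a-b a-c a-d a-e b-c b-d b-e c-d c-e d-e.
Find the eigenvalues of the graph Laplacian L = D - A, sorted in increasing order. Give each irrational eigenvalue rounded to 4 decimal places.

[0, 5, 5, 5, 5]

With the vertex order [a, b, c, d, e], the degrees are [4, 4, 4, 4, 4], giving D = diag(4, 4, 4, 4, 4) and L = D - A. The multiplicity of 0 as a Laplacian eigenvalue equals the number of connected components. By the matrix-tree theorem the graph has (1/5) * product of the nonzero eigenvalues = 125 spanning trees.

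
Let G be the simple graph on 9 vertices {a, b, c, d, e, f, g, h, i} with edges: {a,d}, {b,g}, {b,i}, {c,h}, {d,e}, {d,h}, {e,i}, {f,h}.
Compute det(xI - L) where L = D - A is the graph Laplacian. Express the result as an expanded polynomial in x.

x^9 - 16x^8 + 103x^7 - 344x^6 + 642x^5 - 674x^4 + 381x^3 - 102x^2 + 9x

With the vertex order [a, b, c, d, e, f, g, h, i], the degrees are [1, 2, 1, 3, 2, 1, 1, 3, 2], giving D = diag(1, 2, 1, 3, 2, 1, 1, 3, 2) and L = D - A. Computing det(xI - L) by cofactor expansion (or equivalently via sum-over-permutations) gives x^9 - 16x^8 + 103x^7 - 344x^6 + 642x^5 - 674x^4 + 381x^3 - 102x^2 + 9x. Since p(0) = det(-L) = 0, x divides p(x).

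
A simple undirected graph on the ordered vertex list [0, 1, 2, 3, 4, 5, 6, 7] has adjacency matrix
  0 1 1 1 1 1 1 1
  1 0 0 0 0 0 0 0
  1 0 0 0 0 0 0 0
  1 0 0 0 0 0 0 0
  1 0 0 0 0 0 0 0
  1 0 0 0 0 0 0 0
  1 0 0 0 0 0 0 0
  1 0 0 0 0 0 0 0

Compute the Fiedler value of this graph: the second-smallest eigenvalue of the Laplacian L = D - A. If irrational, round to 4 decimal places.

With the vertex order [0, 1, 2, 3, 4, 5, 6, 7], the degrees are [7, 1, 1, 1, 1, 1, 1, 1], giving D = diag(7, 1, 1, 1, 1, 1, 1, 1) and L = D - A. The smallest Laplacian eigenvalue is always 0. The next one, lambda_2 = 1, measures how hard the graph is to disconnect: larger values mean better connectivity. The largest eigenvalue, 8, is at most the vertex count 8.

1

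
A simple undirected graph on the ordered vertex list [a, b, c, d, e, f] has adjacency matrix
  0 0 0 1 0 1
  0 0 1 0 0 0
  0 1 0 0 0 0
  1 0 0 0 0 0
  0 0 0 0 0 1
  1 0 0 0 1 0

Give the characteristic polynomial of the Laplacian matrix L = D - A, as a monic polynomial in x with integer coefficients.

x^6 - 8x^5 + 22x^4 - 24x^3 + 8x^2

With the vertex order [a, b, c, d, e, f], the degrees are [2, 1, 1, 1, 1, 2], giving D = diag(2, 1, 1, 1, 1, 2) and L = D - A. L has integer entries, so p(x) = det(xI - L) has integer coefficients. Expanding the determinant yields x^6 - 8x^5 + 22x^4 - 24x^3 + 8x^2. The coefficient of x^5 equals -trace(L) = -8, matching the sum of degrees. The largest eigenvalue, 3.4142, is at most the vertex count 6. The eigenvalues sum to 8, which equals trace(L) = 2|E|.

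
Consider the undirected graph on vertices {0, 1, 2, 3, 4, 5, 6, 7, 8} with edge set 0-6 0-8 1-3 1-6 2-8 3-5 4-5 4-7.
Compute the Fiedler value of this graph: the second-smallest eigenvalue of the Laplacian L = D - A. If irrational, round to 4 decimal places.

Reading degrees in the order [0, 1, 2, 3, 4, 5, 6, 7, 8] gives [2, 2, 1, 2, 2, 2, 2, 1, 2]; set D = diag(2, 2, 1, 2, 2, 2, 2, 1, 2) and form L = D - A. The sorted Laplacian eigenvalues are [0, 0.1206, 0.4679, 1, 1.6527, 2.3473, 3, 3.5321, 3.8794]; the algebraic connectivity is the second entry, 0.1206.

0.1206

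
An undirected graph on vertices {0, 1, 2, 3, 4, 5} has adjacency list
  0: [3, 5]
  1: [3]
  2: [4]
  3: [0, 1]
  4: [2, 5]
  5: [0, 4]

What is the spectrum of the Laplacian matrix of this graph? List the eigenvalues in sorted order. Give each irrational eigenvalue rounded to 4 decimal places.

Reading degrees in the order [0, 1, 2, 3, 4, 5] gives [2, 1, 1, 2, 2, 2]; set D = diag(2, 1, 1, 2, 2, 2) and form L = D - A. Diagonalising L (or applying a numerical eigensolver to the 6x6 matrix) gives the spectrum above. The single zero eigenvalue shows the graph is connected. The largest eigenvalue, 3.7321, is at most the vertex count 6. By the matrix-tree theorem the graph has (1/6) * product of the nonzero eigenvalues = 1 spanning tree.

[0, 0.2679, 1, 2, 3, 3.7321]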